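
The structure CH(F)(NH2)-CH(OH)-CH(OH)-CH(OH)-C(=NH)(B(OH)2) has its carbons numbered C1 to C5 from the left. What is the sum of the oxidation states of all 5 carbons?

Tallying each carbon's bonds:
C1: 1C, 1H, 1N, 1F → 0 − 1 + 1 + 1 = +1
C2: 2C, 1H, 1O → 0 − 1 + 1 = 0
C3: 2C, 1H, 1O → 0 − 1 + 1 = 0
C4: 2C, 1H, 1O → 0 − 1 + 1 = 0
C5: 1C, 2N, 1B → 0 + 2 − 1 = +1
Sum = +1 + 0 + 0 + 0 + 1 = +2.

+2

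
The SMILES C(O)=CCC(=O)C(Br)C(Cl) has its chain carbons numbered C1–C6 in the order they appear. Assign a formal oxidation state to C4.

+2

Assign +1 per bond to O/N/halogen, −1 per bond to H or an electropositive element, and 0 per bond to carbon.
C4 has one bond to C (0), one bond to C (0), a double bond to O (2×+1 = +2).
Oxidation state = 0 + 0 + 2 = +2.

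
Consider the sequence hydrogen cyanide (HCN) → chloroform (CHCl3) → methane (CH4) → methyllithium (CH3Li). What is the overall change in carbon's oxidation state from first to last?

-6

Carbon oxidation states along the series — hydrogen cyanide: +2, chloroform: +2, methane: -4, methyllithium: -4.
Net change = -4 − (+2) = -6.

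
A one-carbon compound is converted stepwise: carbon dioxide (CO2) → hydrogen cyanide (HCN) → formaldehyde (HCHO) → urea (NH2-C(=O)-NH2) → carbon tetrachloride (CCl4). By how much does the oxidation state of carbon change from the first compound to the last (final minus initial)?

0

Carbon oxidation states along the series — carbon dioxide: +4, hydrogen cyanide: +2, formaldehyde: 0, urea: +4, carbon tetrachloride: +4.
Net change = +4 − (+4) = 0.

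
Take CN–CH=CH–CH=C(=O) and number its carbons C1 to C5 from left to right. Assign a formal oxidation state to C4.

-1

C4 has one bond to C (0), a double bond to C (2×0 = 0), one bond to H (-1).
Oxidation state = 0 + 0 − 1 = -1.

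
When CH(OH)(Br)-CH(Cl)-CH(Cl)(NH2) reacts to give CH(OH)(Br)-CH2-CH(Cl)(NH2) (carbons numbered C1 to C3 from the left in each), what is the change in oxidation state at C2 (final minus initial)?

-2

Before: C2 has 2 bonds to C, 1 bond to H, 1 bond to Cl → oxidation state 0.
After: C2 has 2 bonds to C, 2 bonds to H → oxidation state -2.
Δ = -2 − (0) = -2, so this is a reduction at C2.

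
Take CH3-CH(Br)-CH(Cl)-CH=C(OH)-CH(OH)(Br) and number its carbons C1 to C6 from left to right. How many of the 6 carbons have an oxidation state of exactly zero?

2

Each bond to a more electronegative atom (O, N, halogen) counts +1, each bond to a less electronegative atom (H, metal, B, Si) counts −1, and each C–C bond counts 0. Tallying each carbon:
C1: 1C, 3H → 0 − 3 = -3
C2: 2C, 1H, 1Br → 0 − 1 + 1 = 0
C3: 2C, 1H, 1Cl → 0 − 1 + 1 = 0
C4: 3C, 1H → 0 − 1 = -1
C5: 3C, 1O → 0 + 1 = +1
C6: 1C, 1H, 1O, 1Br → 0 − 1 + 1 + 1 = +1
2 carbons (C2, C3) meet the condition.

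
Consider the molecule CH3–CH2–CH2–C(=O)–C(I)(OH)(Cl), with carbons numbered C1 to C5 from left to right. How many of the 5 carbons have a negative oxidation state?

3

Each bond to a more electronegative atom (O, N, halogen) counts +1, each bond to a less electronegative atom (H, metal, B, Si) counts −1, and each C–C bond counts 0. Tallying each carbon:
C1: 1C, 3H → 0 − 3 = -3
C2: 2C, 2H → 0 − 2 = -2
C3: 2C, 2H → 0 − 2 = -2
C4: 2C, 2O → 0 + 2 = +2
C5: 1C, 1O, 1Cl, 1I → 0 + 1 + 1 + 1 = +3
3 carbons (C1, C2, C3) meet the condition.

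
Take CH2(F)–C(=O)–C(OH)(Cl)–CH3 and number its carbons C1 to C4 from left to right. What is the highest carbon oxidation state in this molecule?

+2

Tallying each carbon's bonds:
C1: 1C, 2H, 1F → 0 − 2 + 1 = -1
C2: 2C, 2O → 0 + 2 = +2
C3: 2C, 1O, 1Cl → 0 + 1 + 1 = +2
C4: 1C, 3H → 0 − 3 = -3
The highest value is +2.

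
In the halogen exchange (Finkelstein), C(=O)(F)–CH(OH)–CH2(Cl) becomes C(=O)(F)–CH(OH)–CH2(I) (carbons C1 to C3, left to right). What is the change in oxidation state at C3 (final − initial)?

Before: C3 has 1 bond to C, 2 bonds to H, 1 bond to Cl → oxidation state -1.
After: C3 has 1 bond to C, 2 bonds to H, 1 bond to I → oxidation state -1.
Δ = -1 − (-1) = 0, so no net redox change at C3.

0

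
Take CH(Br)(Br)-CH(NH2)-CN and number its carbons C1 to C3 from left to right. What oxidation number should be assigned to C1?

Assign +1 per bond to O/N/halogen, −1 per bond to H or an electropositive element, and 0 per bond to carbon.
C1 has one bond to C (0), one bond to Br (+1), one bond to Br (+1), one bond to H (-1).
Oxidation state = 0 + 1 + 1 − 1 = +1.

+1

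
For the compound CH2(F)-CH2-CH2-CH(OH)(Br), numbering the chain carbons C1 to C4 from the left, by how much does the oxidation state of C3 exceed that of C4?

-3

C3: 2C, 2H → 0 − 2 = -2
C4: 1C, 1H, 1O, 1Br → 0 − 1 + 1 + 1 = +1
Difference: -2 − (+1) = -3.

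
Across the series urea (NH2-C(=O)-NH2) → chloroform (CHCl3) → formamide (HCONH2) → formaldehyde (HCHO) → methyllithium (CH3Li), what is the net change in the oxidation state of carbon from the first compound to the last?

-8

Carbon oxidation states along the series — urea: +4, chloroform: +2, formamide: +2, formaldehyde: 0, methyllithium: -4.
Net change = -4 − (+4) = -8.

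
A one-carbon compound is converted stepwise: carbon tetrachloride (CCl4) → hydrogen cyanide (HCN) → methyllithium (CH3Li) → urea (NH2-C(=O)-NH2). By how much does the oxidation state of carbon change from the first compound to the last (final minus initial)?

0

Carbon oxidation states along the series — carbon tetrachloride: +4, hydrogen cyanide: +2, methyllithium: -4, urea: +4.
Net change = +4 − (+4) = 0.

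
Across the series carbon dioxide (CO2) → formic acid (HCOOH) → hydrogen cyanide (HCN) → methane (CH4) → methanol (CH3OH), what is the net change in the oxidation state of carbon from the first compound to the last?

Carbon oxidation states along the series — carbon dioxide: +4, formic acid: +2, hydrogen cyanide: +2, methane: -4, methanol: -2.
Net change = -2 − (+4) = -6.

-6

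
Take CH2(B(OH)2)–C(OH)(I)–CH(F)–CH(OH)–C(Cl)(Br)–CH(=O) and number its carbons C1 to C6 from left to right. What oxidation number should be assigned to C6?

Count +1 for every bond to an atom more electronegative than carbon and −1 for every bond to one less electronegative; C–C bonds are 0.
C6 has one bond to C (0), a double bond to O (2×+1 = +2), one bond to H (-1).
Oxidation state = 0 + 2 − 1 = +1.

+1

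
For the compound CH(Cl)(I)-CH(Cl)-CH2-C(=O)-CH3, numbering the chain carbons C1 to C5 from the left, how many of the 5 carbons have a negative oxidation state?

2

Tallying each carbon's bonds:
C1: 1C, 1H, 1Cl, 1I → 0 − 1 + 1 + 1 = +1
C2: 2C, 1H, 1Cl → 0 − 1 + 1 = 0
C3: 2C, 2H → 0 − 2 = -2
C4: 2C, 2O → 0 + 2 = +2
C5: 1C, 3H → 0 − 3 = -3
2 carbons (C3, C5) meet the condition.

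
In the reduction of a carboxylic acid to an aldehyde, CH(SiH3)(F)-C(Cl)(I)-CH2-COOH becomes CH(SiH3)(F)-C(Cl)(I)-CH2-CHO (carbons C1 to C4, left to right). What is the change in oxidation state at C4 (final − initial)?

-2

Before: C4 has 1 bond to C, 3 bonds to O → oxidation state +3.
After: C4 has 1 bond to C, 1 bond to H, 2 bonds to O → oxidation state +1.
Δ = +1 − (+3) = -2, so this is a reduction at C4.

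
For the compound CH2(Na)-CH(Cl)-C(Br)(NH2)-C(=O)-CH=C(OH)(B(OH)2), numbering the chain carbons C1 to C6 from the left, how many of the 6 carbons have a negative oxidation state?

Tallying each carbon's bonds:
C1: 1C, 2H, 1Na → 0 − 2 − 1 = -3
C2: 2C, 1H, 1Cl → 0 − 1 + 1 = 0
C3: 2C, 1N, 1Br → 0 + 1 + 1 = +2
C4: 2C, 2O → 0 + 2 = +2
C5: 3C, 1H → 0 − 1 = -1
C6: 2C, 1O, 1B → 0 + 1 − 1 = 0
2 carbons (C1, C5) meet the condition.

2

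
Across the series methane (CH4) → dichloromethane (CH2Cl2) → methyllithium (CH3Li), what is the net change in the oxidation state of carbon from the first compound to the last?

0

Carbon oxidation states along the series — methane: -4, dichloromethane: 0, methyllithium: -4.
Net change = -4 − (-4) = 0.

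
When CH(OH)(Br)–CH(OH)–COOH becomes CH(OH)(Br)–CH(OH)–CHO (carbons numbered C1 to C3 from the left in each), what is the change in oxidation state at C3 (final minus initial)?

Before: C3 has 1 bond to C, 3 bonds to O → oxidation state +3.
After: C3 has 1 bond to C, 1 bond to H, 2 bonds to O → oxidation state +1.
Δ = +1 − (+3) = -2, so this is a reduction at C3.

-2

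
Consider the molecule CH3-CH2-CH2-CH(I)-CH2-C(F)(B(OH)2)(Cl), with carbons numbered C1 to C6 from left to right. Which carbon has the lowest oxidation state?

C1

Tallying each carbon's bonds:
C1: 1C, 3H → 0 − 3 = -3
C2: 2C, 2H → 0 − 2 = -2
C3: 2C, 2H → 0 − 2 = -2
C4: 2C, 1H, 1I → 0 − 1 + 1 = 0
C5: 2C, 2H → 0 − 2 = -2
C6: 1C, 1F, 1Cl, 1B → 0 + 1 + 1 − 1 = +1
The most reduced carbon is C1 at -3.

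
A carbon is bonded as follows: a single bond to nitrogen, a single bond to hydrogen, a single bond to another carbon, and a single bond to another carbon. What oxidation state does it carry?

Bonds to more-electronegative neighbours contribute +1 each, bonds to H or metals contribute −1 each, and C–C bonds contribute 0.
The carbon has one bond to C (0), one bond to C (0), one bond to N (+1), one bond to H (-1).
Oxidation state = 0 + 0 + 1 − 1 = 0.

0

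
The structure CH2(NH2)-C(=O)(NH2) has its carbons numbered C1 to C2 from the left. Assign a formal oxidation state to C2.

+3

Each bond to a more electronegative atom (O, N, halogen) counts +1, each bond to a less electronegative atom (H, metal, B, Si) counts −1, and each C–C bond counts 0.
C2 has one bond to C (0), a double bond to O (2×+1 = +2), one bond to N (+1).
Oxidation state = 0 + 2 + 1 = +3.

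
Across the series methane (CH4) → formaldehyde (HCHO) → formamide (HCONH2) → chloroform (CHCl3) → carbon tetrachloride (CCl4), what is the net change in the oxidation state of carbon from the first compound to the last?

+8

Carbon oxidation states along the series — methane: -4, formaldehyde: 0, formamide: +2, chloroform: +2, carbon tetrachloride: +4.
Net change = +4 − (-4) = +8.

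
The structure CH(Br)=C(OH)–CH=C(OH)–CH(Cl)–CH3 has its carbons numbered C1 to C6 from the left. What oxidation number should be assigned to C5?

C5 has one bond to C (0), one bond to C (0), one bond to Cl (+1), one bond to H (-1).
Oxidation state = 0 + 0 + 1 − 1 = 0.

0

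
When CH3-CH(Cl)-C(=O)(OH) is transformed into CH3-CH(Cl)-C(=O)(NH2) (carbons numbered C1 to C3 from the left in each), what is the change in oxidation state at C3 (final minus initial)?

Before: C3 has 1 bond to C, 3 bonds to O → oxidation state +3.
After: C3 has 1 bond to C, 2 bonds to O, 1 bond to N → oxidation state +3.
Δ = +3 − (+3) = 0, so no net redox change at C3.

0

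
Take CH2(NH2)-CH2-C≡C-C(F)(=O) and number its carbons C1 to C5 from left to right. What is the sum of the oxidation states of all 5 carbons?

0

Tallying each carbon's bonds:
C1: 1C, 2H, 1N → 0 − 2 + 1 = -1
C2: 2C, 2H → 0 − 2 = -2
C3: 4C → 0 = 0
C4: 4C → 0 = 0
C5: 1C, 2O, 1F → 0 + 2 + 1 = +3
Sum = -1 − 2 + 0 + 0 + 3 = 0.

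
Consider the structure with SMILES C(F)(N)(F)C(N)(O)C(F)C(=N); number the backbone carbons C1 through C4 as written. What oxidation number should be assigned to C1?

C1 has one bond to C (0), one bond to F (+1), one bond to N (+1), one bond to F (+1).
Oxidation state = 0 + 1 + 1 + 1 = +3.

+3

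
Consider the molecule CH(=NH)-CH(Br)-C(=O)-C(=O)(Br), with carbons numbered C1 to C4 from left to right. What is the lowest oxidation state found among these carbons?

Bonds to more-electronegative neighbours contribute +1 each, bonds to H or metals contribute −1 each, and C–C bonds contribute 0. Tallying each carbon:
C1: 1C, 1H, 2N → 0 − 1 + 2 = +1
C2: 2C, 1H, 1Br → 0 − 1 + 1 = 0
C3: 2C, 2O → 0 + 2 = +2
C4: 1C, 2O, 1Br → 0 + 2 + 1 = +3
The lowest value is 0.

0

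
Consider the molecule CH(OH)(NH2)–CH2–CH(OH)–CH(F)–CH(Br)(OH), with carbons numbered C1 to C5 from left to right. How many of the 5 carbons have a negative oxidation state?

1

Tallying each carbon's bonds:
C1: 1C, 1H, 1O, 1N → 0 − 1 + 1 + 1 = +1
C2: 2C, 2H → 0 − 2 = -2
C3: 2C, 1H, 1O → 0 − 1 + 1 = 0
C4: 2C, 1H, 1F → 0 − 1 + 1 = 0
C5: 1C, 1H, 1O, 1Br → 0 − 1 + 1 + 1 = +1
1 carbon (C2) meets the condition.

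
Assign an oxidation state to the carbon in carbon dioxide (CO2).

+4

The carbon has a double bond to O (2×+1 = +2), a double bond to O (2×+1 = +2).
Oxidation state = +2 + 2 = +4.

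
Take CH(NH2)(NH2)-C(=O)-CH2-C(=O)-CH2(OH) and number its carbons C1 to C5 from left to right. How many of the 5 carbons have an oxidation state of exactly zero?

Tallying each carbon's bonds:
C1: 1C, 1H, 2N → 0 − 1 + 2 = +1
C2: 2C, 2O → 0 + 2 = +2
C3: 2C, 2H → 0 − 2 = -2
C4: 2C, 2O → 0 + 2 = +2
C5: 1C, 2H, 1O → 0 − 2 + 1 = -1
0 carbons meet the condition.

0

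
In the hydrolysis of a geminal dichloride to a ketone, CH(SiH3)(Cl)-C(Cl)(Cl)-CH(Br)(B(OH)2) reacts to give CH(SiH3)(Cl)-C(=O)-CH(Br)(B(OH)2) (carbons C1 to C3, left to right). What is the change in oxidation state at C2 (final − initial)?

Before: C2 has 2 bonds to C, 2 bonds to Cl → oxidation state +2.
After: C2 has 2 bonds to C, 2 bonds to O → oxidation state +2.
Δ = +2 − (+2) = 0, so no net redox change at C2.

0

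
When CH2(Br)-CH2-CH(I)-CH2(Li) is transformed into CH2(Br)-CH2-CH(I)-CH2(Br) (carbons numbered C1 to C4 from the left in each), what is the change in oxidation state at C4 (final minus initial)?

Before: C4 has 1 bond to C, 2 bonds to H, 1 bond to Li → oxidation state -3.
After: C4 has 1 bond to C, 2 bonds to H, 1 bond to Br → oxidation state -1.
Δ = -1 − (-3) = +2, so this is an oxidation at C4.

+2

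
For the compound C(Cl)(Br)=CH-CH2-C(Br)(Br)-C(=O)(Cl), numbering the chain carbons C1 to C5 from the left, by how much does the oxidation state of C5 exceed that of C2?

+4

C5: 1C, 2O, 1Cl → 0 + 2 + 1 = +3
C2: 3C, 1H → 0 − 1 = -1
Difference: +3 − (-1) = +4.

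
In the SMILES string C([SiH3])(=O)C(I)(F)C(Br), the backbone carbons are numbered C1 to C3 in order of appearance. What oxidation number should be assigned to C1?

+1

Each bond to a more electronegative atom (O, N, halogen) counts +1, each bond to a less electronegative atom (H, metal, B, Si) counts −1, and each C–C bond counts 0.
C1 has one bond to C (0), one bond to Si (-1), a double bond to O (2×+1 = +2).
Oxidation state = 0 − 1 + 2 = +1.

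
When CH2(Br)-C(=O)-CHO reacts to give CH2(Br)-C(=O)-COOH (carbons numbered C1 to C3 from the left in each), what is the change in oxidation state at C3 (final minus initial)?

Before: C3 has 1 bond to C, 1 bond to H, 2 bonds to O → oxidation state +1.
After: C3 has 1 bond to C, 3 bonds to O → oxidation state +3.
Δ = +3 − (+1) = +2, so this is an oxidation at C3.

+2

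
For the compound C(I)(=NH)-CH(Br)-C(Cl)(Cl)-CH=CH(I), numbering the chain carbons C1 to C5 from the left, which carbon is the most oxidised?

C1

Tallying each carbon's bonds:
C1: 1C, 2N, 1I → 0 + 2 + 1 = +3
C2: 2C, 1H, 1Br → 0 − 1 + 1 = 0
C3: 2C, 2Cl → 0 + 2 = +2
C4: 3C, 1H → 0 − 1 = -1
C5: 2C, 1H, 1I → 0 − 1 + 1 = 0
The most oxidised carbon is C1 at +3.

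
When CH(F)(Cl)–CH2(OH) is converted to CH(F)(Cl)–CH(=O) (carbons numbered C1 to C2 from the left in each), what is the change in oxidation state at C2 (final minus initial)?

Before: C2 has 1 bond to C, 2 bonds to H, 1 bond to O → oxidation state -1.
After: C2 has 1 bond to C, 1 bond to H, 2 bonds to O → oxidation state +1.
Δ = +1 − (-1) = +2, so this is an oxidation at C2.

+2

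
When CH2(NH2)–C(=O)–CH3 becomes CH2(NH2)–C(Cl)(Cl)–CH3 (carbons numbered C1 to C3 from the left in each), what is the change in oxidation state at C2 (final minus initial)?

Before: C2 has 2 bonds to C, 2 bonds to O → oxidation state +2.
After: C2 has 2 bonds to C, 2 bonds to Cl → oxidation state +2.
Δ = +2 − (+2) = 0, so no net redox change at C2.

0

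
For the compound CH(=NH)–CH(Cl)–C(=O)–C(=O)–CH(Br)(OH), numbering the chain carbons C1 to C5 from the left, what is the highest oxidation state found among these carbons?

Tallying each carbon's bonds:
C1: 1C, 1H, 2N → 0 − 1 + 2 = +1
C2: 2C, 1H, 1Cl → 0 − 1 + 1 = 0
C3: 2C, 2O → 0 + 2 = +2
C4: 2C, 2O → 0 + 2 = +2
C5: 1C, 1H, 1O, 1Br → 0 − 1 + 1 + 1 = +1
The highest value is +2.

+2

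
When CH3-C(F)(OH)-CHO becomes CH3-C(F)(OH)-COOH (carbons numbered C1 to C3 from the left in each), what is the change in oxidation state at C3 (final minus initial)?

+2

Before: C3 has 1 bond to C, 1 bond to H, 2 bonds to O → oxidation state +1.
After: C3 has 1 bond to C, 3 bonds to O → oxidation state +3.
Δ = +3 − (+1) = +2, so this is an oxidation at C3.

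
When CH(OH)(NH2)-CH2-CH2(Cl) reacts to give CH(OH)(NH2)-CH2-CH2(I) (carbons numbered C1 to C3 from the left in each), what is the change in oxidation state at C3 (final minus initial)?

Before: C3 has 1 bond to C, 2 bonds to H, 1 bond to Cl → oxidation state -1.
After: C3 has 1 bond to C, 2 bonds to H, 1 bond to I → oxidation state -1.
Δ = -1 − (-1) = 0, so no net redox change at C3.

0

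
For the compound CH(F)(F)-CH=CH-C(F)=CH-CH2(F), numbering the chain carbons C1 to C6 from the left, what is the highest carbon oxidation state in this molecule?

Tallying each carbon's bonds:
C1: 1C, 1H, 2F → 0 − 1 + 2 = +1
C2: 3C, 1H → 0 − 1 = -1
C3: 3C, 1H → 0 − 1 = -1
C4: 3C, 1F → 0 + 1 = +1
C5: 3C, 1H → 0 − 1 = -1
C6: 1C, 2H, 1F → 0 − 2 + 1 = -1
The highest value is +1.

+1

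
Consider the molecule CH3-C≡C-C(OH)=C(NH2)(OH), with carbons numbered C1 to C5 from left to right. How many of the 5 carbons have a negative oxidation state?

Tallying each carbon's bonds:
C1: 1C, 3H → 0 − 3 = -3
C2: 4C → 0 = 0
C3: 4C → 0 = 0
C4: 3C, 1O → 0 + 1 = +1
C5: 2C, 1O, 1N → 0 + 1 + 1 = +2
1 carbon (C1) meets the condition.

1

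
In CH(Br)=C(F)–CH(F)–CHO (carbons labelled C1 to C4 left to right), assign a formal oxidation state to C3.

Assign +1 per bond to O/N/halogen, −1 per bond to H or an electropositive element, and 0 per bond to carbon.
C3 has one bond to C (0), one bond to C (0), one bond to H (-1), one bond to F (+1).
Oxidation state = 0 + 0 − 1 + 1 = 0.

0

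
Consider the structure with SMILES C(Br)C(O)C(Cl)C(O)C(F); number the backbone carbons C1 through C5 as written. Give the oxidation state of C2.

0

C2 has one bond to C (0), one bond to C (0), one bond to O (+1), one bond to H (-1).
Oxidation state = 0 + 0 + 1 − 1 = 0.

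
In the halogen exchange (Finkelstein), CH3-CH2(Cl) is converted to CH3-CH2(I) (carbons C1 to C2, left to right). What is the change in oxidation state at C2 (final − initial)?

Before: C2 has 1 bond to C, 2 bonds to H, 1 bond to Cl → oxidation state -1.
After: C2 has 1 bond to C, 2 bonds to H, 1 bond to I → oxidation state -1.
Δ = -1 − (-1) = 0, so no net redox change at C2.

0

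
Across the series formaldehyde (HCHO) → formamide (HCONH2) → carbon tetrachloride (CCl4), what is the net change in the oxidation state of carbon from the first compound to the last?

+4

Carbon oxidation states along the series — formaldehyde: 0, formamide: +2, carbon tetrachloride: +4.
Net change = +4 − (0) = +4.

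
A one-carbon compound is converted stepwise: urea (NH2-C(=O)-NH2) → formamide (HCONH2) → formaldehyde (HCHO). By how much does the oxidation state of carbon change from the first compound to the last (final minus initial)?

Carbon oxidation states along the series — urea: +4, formamide: +2, formaldehyde: 0.
Net change = 0 − (+4) = -4.

-4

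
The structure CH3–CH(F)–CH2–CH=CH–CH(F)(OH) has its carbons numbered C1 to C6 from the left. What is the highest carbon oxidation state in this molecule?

+1

Assign +1 per bond to O/N/halogen, −1 per bond to H or an electropositive element, and 0 per bond to carbon. Tallying each carbon:
C1: 1C, 3H → 0 − 3 = -3
C2: 2C, 1H, 1F → 0 − 1 + 1 = 0
C3: 2C, 2H → 0 − 2 = -2
C4: 3C, 1H → 0 − 1 = -1
C5: 3C, 1H → 0 − 1 = -1
C6: 1C, 1H, 1O, 1F → 0 − 1 + 1 + 1 = +1
The highest value is +1.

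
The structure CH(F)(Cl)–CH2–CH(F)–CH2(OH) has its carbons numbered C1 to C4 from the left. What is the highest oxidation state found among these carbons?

+1

Each bond to a more electronegative atom (O, N, halogen) counts +1, each bond to a less electronegative atom (H, metal, B, Si) counts −1, and each C–C bond counts 0. Tallying each carbon:
C1: 1C, 1H, 1F, 1Cl → 0 − 1 + 1 + 1 = +1
C2: 2C, 2H → 0 − 2 = -2
C3: 2C, 1H, 1F → 0 − 1 + 1 = 0
C4: 1C, 2H, 1O → 0 − 2 + 1 = -1
The highest value is +1.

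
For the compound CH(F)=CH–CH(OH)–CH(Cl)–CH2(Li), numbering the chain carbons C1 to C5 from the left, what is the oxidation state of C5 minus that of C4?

C5: 1C, 2H, 1Li → 0 − 2 − 1 = -3
C4: 2C, 1H, 1Cl → 0 − 1 + 1 = 0
Difference: -3 − (0) = -3.

-3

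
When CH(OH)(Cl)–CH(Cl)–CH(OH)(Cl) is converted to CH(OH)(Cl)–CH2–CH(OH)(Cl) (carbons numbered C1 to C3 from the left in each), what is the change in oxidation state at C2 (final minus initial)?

-2

Before: C2 has 2 bonds to C, 1 bond to H, 1 bond to Cl → oxidation state 0.
After: C2 has 2 bonds to C, 2 bonds to H → oxidation state -2.
Δ = -2 − (0) = -2, so this is a reduction at C2.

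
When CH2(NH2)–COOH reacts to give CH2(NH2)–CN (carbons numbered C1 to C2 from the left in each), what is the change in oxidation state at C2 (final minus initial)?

0

Before: C2 has 1 bond to C, 3 bonds to O → oxidation state +3.
After: C2 has 1 bond to C, 3 bonds to N → oxidation state +3.
Δ = +3 − (+3) = 0, so no net redox change at C2.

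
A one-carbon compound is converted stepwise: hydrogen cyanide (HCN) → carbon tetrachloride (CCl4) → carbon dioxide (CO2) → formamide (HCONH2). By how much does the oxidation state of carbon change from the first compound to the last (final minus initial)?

0

Carbon oxidation states along the series — hydrogen cyanide: +2, carbon tetrachloride: +4, carbon dioxide: +4, formamide: +2.
Net change = +2 − (+2) = 0.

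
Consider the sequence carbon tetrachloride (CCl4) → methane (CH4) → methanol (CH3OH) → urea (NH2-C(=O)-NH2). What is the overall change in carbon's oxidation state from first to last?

Carbon oxidation states along the series — carbon tetrachloride: +4, methane: -4, methanol: -2, urea: +4.
Net change = +4 − (+4) = 0.

0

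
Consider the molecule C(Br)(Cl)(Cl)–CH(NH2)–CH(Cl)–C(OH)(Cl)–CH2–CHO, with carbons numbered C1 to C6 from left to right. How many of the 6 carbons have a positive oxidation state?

3

Tallying each carbon's bonds:
C1: 1C, 2Cl, 1Br → 0 + 2 + 1 = +3
C2: 2C, 1H, 1N → 0 − 1 + 1 = 0
C3: 2C, 1H, 1Cl → 0 − 1 + 1 = 0
C4: 2C, 1O, 1Cl → 0 + 1 + 1 = +2
C5: 2C, 2H → 0 − 2 = -2
C6: 1C, 1H, 2O → 0 − 1 + 2 = +1
3 carbons (C1, C4, C6) meet the condition.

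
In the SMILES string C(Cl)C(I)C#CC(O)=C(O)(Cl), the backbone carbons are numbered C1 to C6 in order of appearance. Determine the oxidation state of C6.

C6 has a double bond to C (2×0 = 0), one bond to O (+1), one bond to Cl (+1).
Oxidation state = 0 + 1 + 1 = +2.

+2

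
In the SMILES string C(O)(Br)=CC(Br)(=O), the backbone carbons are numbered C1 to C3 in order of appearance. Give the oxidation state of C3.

C3 has one bond to C (0), one bond to Br (+1), a double bond to O (2×+1 = +2).
Oxidation state = 0 + 1 + 2 = +3.

+3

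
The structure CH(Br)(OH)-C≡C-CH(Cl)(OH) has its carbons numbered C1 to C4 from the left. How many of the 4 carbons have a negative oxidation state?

0

Bonds to more-electronegative neighbours contribute +1 each, bonds to H or metals contribute −1 each, and C–C bonds contribute 0. Tallying each carbon:
C1: 1C, 1H, 1O, 1Br → 0 − 1 + 1 + 1 = +1
C2: 4C → 0 = 0
C3: 4C → 0 = 0
C4: 1C, 1H, 1O, 1Cl → 0 − 1 + 1 + 1 = +1
0 carbons meet the condition.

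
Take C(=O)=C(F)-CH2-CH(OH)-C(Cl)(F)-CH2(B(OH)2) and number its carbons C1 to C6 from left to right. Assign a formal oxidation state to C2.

Count +1 for every bond to an atom more electronegative than carbon and −1 for every bond to one less electronegative; C–C bonds are 0.
C2 has a double bond to C (2×0 = 0), one bond to C (0), one bond to F (+1).
Oxidation state = 0 + 0 + 1 = +1.

+1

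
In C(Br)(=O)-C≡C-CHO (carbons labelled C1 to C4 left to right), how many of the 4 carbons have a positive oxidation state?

2

Tallying each carbon's bonds:
C1: 1C, 2O, 1Br → 0 + 2 + 1 = +3
C2: 4C → 0 = 0
C3: 4C → 0 = 0
C4: 1C, 1H, 2O → 0 − 1 + 2 = +1
2 carbons (C1, C4) meet the condition.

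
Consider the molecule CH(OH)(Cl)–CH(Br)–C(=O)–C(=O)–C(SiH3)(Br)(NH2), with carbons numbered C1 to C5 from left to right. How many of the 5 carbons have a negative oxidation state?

0

Tallying each carbon's bonds:
C1: 1C, 1H, 1O, 1Cl → 0 − 1 + 1 + 1 = +1
C2: 2C, 1H, 1Br → 0 − 1 + 1 = 0
C3: 2C, 2O → 0 + 2 = +2
C4: 2C, 2O → 0 + 2 = +2
C5: 1C, 1N, 1Br, 1Si → 0 + 1 + 1 − 1 = +1
0 carbons meet the condition.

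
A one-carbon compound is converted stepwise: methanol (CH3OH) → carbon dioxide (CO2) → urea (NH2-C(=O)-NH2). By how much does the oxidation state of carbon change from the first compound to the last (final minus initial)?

Carbon oxidation states along the series — methanol: -2, carbon dioxide: +4, urea: +4.
Net change = +4 − (-2) = +6.

+6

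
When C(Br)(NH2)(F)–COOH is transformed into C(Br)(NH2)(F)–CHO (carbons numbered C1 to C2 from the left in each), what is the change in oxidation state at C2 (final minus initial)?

Before: C2 has 1 bond to C, 3 bonds to O → oxidation state +3.
After: C2 has 1 bond to C, 1 bond to H, 2 bonds to O → oxidation state +1.
Δ = +1 − (+3) = -2, so this is a reduction at C2.

-2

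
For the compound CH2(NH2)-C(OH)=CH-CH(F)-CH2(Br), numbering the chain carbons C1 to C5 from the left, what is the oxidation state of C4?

0

Bonds to more-electronegative neighbours contribute +1 each, bonds to H or metals contribute −1 each, and C–C bonds contribute 0.
C4 has one bond to C (0), one bond to C (0), one bond to F (+1), one bond to H (-1).
Oxidation state = 0 + 0 + 1 − 1 = 0.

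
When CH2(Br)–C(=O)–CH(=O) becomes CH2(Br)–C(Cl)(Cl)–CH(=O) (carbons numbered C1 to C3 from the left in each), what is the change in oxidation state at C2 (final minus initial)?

0

Before: C2 has 2 bonds to C, 2 bonds to O → oxidation state +2.
After: C2 has 2 bonds to C, 2 bonds to Cl → oxidation state +2.
Δ = +2 − (+2) = 0, so no net redox change at C2.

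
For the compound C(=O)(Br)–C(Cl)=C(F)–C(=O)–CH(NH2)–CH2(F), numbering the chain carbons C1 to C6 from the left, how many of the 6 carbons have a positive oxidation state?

4

Bonds to more-electronegative neighbours contribute +1 each, bonds to H or metals contribute −1 each, and C–C bonds contribute 0. Tallying each carbon:
C1: 1C, 2O, 1Br → 0 + 2 + 1 = +3
C2: 3C, 1Cl → 0 + 1 = +1
C3: 3C, 1F → 0 + 1 = +1
C4: 2C, 2O → 0 + 2 = +2
C5: 2C, 1H, 1N → 0 − 1 + 1 = 0
C6: 1C, 2H, 1F → 0 − 2 + 1 = -1
4 carbons (C1, C2, C3, C4) meet the condition.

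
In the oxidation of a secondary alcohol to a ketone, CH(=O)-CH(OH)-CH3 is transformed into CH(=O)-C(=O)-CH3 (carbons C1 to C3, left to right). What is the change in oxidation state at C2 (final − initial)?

Before: C2 has 2 bonds to C, 1 bond to H, 1 bond to O → oxidation state 0.
After: C2 has 2 bonds to C, 2 bonds to O → oxidation state +2.
Δ = +2 − (0) = +2, so this is an oxidation at C2.

+2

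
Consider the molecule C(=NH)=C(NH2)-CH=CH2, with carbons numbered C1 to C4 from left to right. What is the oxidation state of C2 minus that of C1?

C2: 3C, 1N → 0 + 1 = +1
C1: 2C, 2N → 0 + 2 = +2
Difference: +1 − (+2) = -1.

-1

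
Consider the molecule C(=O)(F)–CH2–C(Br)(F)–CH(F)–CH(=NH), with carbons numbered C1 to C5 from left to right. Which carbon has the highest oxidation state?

C1

Tallying each carbon's bonds:
C1: 1C, 2O, 1F → 0 + 2 + 1 = +3
C2: 2C, 2H → 0 − 2 = -2
C3: 2C, 1F, 1Br → 0 + 1 + 1 = +2
C4: 2C, 1H, 1F → 0 − 1 + 1 = 0
C5: 1C, 1H, 2N → 0 − 1 + 2 = +1
The most oxidised carbon is C1 at +3.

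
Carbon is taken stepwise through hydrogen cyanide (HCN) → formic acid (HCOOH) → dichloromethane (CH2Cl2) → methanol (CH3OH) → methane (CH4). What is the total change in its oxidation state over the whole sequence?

Carbon oxidation states along the series — hydrogen cyanide: +2, formic acid: +2, dichloromethane: 0, methanol: -2, methane: -4.
Net change = -4 − (+2) = -6.

-6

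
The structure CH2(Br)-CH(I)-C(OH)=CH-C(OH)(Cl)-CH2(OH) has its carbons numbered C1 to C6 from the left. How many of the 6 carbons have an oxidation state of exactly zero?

Assign +1 per bond to O/N/halogen, −1 per bond to H or an electropositive element, and 0 per bond to carbon. Tallying each carbon:
C1: 1C, 2H, 1Br → 0 − 2 + 1 = -1
C2: 2C, 1H, 1I → 0 − 1 + 1 = 0
C3: 3C, 1O → 0 + 1 = +1
C4: 3C, 1H → 0 − 1 = -1
C5: 2C, 1O, 1Cl → 0 + 1 + 1 = +2
C6: 1C, 2H, 1O → 0 − 2 + 1 = -1
1 carbon (C2) meets the condition.

1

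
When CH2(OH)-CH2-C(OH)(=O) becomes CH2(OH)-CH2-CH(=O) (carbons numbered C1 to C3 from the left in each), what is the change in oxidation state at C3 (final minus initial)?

-2

Before: C3 has 1 bond to C, 3 bonds to O → oxidation state +3.
After: C3 has 1 bond to C, 1 bond to H, 2 bonds to O → oxidation state +1.
Δ = +1 − (+3) = -2, so this is a reduction at C3.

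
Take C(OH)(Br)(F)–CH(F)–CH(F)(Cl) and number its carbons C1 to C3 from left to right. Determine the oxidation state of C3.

Each bond to a more electronegative atom (O, N, halogen) counts +1, each bond to a less electronegative atom (H, metal, B, Si) counts −1, and each C–C bond counts 0.
C3 has one bond to C (0), one bond to F (+1), one bond to H (-1), one bond to Cl (+1).
Oxidation state = 0 + 1 − 1 + 1 = +1.

+1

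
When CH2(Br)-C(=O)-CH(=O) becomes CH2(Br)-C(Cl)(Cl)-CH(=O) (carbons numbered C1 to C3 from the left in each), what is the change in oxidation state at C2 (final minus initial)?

Before: C2 has 2 bonds to C, 2 bonds to O → oxidation state +2.
After: C2 has 2 bonds to C, 2 bonds to Cl → oxidation state +2.
Δ = +2 − (+2) = 0, so no net redox change at C2.

0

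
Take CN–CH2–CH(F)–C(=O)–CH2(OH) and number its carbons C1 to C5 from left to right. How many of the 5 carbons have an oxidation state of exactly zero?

1

Count +1 for every bond to an atom more electronegative than carbon and −1 for every bond to one less electronegative; C–C bonds are 0. Tallying each carbon:
C1: 1C, 3N → 0 + 3 = +3
C2: 2C, 2H → 0 − 2 = -2
C3: 2C, 1H, 1F → 0 − 1 + 1 = 0
C4: 2C, 2O → 0 + 2 = +2
C5: 1C, 2H, 1O → 0 − 2 + 1 = -1
1 carbon (C3) meets the condition.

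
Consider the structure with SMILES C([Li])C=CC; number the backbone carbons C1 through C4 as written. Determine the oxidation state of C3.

-1

C3 has a double bond to C (2×0 = 0), one bond to C (0), one bond to H (-1).
Oxidation state = 0 + 0 − 1 = -1.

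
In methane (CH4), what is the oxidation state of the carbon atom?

Each bond to a more electronegative atom (O, N, halogen) counts +1, each bond to a less electronegative atom (H, metal, B, Si) counts −1, and each C–C bond counts 0.
The carbon has one bond to H (-1), one bond to H (-1), one bond to H (-1), one bond to H (-1).
Oxidation state = -1 − 1 − 1 − 1 = -4.

-4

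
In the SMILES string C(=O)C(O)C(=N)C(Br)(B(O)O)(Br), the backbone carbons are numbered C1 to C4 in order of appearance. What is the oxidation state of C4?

+1

C4 has one bond to C (0), one bond to Br (+1), one bond to B (-1), one bond to Br (+1).
Oxidation state = 0 + 1 − 1 + 1 = +1.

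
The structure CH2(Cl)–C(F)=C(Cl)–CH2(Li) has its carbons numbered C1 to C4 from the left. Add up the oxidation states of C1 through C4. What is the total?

-2

Bonds to more-electronegative neighbours contribute +1 each, bonds to H or metals contribute −1 each, and C–C bonds contribute 0. Tallying each carbon:
C1: 1C, 2H, 1Cl → 0 − 2 + 1 = -1
C2: 3C, 1F → 0 + 1 = +1
C3: 3C, 1Cl → 0 + 1 = +1
C4: 1C, 2H, 1Li → 0 − 2 − 1 = -3
Sum = -1 + 1 + 1 − 3 = -2.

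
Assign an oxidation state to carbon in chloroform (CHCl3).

Assign +1 per bond to O/N/halogen, −1 per bond to H or an electropositive element, and 0 per bond to carbon.
The carbon has one bond to H (-1), one bond to Cl (+1), one bond to Cl (+1), one bond to Cl (+1).
Oxidation state = -1 + 1 + 1 + 1 = +2.

+2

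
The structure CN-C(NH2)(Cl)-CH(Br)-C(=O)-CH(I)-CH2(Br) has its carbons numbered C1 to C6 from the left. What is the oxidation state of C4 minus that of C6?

+3

C4: 2C, 2O → 0 + 2 = +2
C6: 1C, 2H, 1Br → 0 − 2 + 1 = -1
Difference: +2 − (-1) = +3.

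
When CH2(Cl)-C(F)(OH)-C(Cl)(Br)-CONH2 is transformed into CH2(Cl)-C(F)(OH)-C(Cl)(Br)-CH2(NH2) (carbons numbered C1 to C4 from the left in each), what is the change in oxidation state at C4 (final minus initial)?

Before: C4 has 1 bond to C, 2 bonds to O, 1 bond to N → oxidation state +3.
After: C4 has 1 bond to C, 2 bonds to H, 1 bond to N → oxidation state -1.
Δ = -1 − (+3) = -4, so this is a reduction at C4.

-4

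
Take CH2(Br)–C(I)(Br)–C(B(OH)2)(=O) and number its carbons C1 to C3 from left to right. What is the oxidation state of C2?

+2

Count +1 for every bond to an atom more electronegative than carbon and −1 for every bond to one less electronegative; C–C bonds are 0.
C2 has one bond to C (0), one bond to C (0), one bond to I (+1), one bond to Br (+1).
Oxidation state = 0 + 0 + 1 + 1 = +2.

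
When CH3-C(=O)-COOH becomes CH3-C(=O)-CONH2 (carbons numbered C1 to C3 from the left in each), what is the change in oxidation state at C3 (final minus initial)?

0

Before: C3 has 1 bond to C, 3 bonds to O → oxidation state +3.
After: C3 has 1 bond to C, 2 bonds to O, 1 bond to N → oxidation state +3.
Δ = +3 − (+3) = 0, so no net redox change at C3.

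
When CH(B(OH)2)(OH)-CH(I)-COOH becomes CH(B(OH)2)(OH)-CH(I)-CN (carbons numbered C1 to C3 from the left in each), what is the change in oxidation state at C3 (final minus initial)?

Before: C3 has 1 bond to C, 3 bonds to O → oxidation state +3.
After: C3 has 1 bond to C, 3 bonds to N → oxidation state +3.
Δ = +3 − (+3) = 0, so no net redox change at C3.

0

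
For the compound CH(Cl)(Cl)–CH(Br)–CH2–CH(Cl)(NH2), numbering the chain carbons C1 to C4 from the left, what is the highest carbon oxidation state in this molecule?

+1

Tallying each carbon's bonds:
C1: 1C, 1H, 2Cl → 0 − 1 + 2 = +1
C2: 2C, 1H, 1Br → 0 − 1 + 1 = 0
C3: 2C, 2H → 0 − 2 = -2
C4: 1C, 1H, 1N, 1Cl → 0 − 1 + 1 + 1 = +1
The highest value is +1.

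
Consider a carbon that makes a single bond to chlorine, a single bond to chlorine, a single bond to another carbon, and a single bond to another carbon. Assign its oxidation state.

The carbon has one bond to C (0), one bond to C (0), one bond to Cl (+1), one bond to Cl (+1).
Oxidation state = 0 + 0 + 1 + 1 = +2.

+2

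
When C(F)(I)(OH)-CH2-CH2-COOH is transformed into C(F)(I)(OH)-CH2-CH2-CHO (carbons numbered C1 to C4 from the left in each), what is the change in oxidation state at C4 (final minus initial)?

-2

Before: C4 has 1 bond to C, 3 bonds to O → oxidation state +3.
After: C4 has 1 bond to C, 1 bond to H, 2 bonds to O → oxidation state +1.
Δ = +1 − (+3) = -2, so this is a reduction at C4.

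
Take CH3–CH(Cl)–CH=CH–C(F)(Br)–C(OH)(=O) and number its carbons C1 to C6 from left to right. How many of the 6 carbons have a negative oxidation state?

3

Each bond to a more electronegative atom (O, N, halogen) counts +1, each bond to a less electronegative atom (H, metal, B, Si) counts −1, and each C–C bond counts 0. Tallying each carbon:
C1: 1C, 3H → 0 − 3 = -3
C2: 2C, 1H, 1Cl → 0 − 1 + 1 = 0
C3: 3C, 1H → 0 − 1 = -1
C4: 3C, 1H → 0 − 1 = -1
C5: 2C, 1F, 1Br → 0 + 1 + 1 = +2
C6: 1C, 3O → 0 + 3 = +3
3 carbons (C1, C3, C4) meet the condition.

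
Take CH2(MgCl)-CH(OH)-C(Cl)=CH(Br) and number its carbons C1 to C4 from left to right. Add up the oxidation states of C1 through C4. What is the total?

Tallying each carbon's bonds:
C1: 1C, 2H, 1Mg → 0 − 2 − 1 = -3
C2: 2C, 1H, 1O → 0 − 1 + 1 = 0
C3: 3C, 1Cl → 0 + 1 = +1
C4: 2C, 1H, 1Br → 0 − 1 + 1 = 0
Sum = -3 + 0 + 1 + 0 = -2.

-2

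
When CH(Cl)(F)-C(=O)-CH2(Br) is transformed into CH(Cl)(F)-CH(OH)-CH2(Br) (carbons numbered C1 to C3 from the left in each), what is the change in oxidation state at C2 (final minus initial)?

Before: C2 has 2 bonds to C, 2 bonds to O → oxidation state +2.
After: C2 has 2 bonds to C, 1 bond to H, 1 bond to O → oxidation state 0.
Δ = 0 − (+2) = -2, so this is a reduction at C2.

-2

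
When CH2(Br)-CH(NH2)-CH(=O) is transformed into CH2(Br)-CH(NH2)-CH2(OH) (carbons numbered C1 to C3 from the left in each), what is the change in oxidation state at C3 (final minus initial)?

-2

Before: C3 has 1 bond to C, 1 bond to H, 2 bonds to O → oxidation state +1.
After: C3 has 1 bond to C, 2 bonds to H, 1 bond to O → oxidation state -1.
Δ = -1 − (+1) = -2, so this is a reduction at C3.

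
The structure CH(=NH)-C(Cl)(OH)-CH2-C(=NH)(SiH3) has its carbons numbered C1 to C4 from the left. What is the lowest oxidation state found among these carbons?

-2

Tallying each carbon's bonds:
C1: 1C, 1H, 2N → 0 − 1 + 2 = +1
C2: 2C, 1O, 1Cl → 0 + 1 + 1 = +2
C3: 2C, 2H → 0 − 2 = -2
C4: 1C, 2N, 1Si → 0 + 2 − 1 = +1
The lowest value is -2.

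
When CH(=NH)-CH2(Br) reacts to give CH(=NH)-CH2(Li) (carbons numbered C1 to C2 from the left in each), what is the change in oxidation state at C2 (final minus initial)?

-2

Before: C2 has 1 bond to C, 2 bonds to H, 1 bond to Br → oxidation state -1.
After: C2 has 1 bond to C, 2 bonds to H, 1 bond to Li → oxidation state -3.
Δ = -3 − (-1) = -2, so this is a reduction at C2.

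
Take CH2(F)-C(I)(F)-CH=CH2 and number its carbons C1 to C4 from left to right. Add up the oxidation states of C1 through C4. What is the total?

-2

Each bond to a more electronegative atom (O, N, halogen) counts +1, each bond to a less electronegative atom (H, metal, B, Si) counts −1, and each C–C bond counts 0. Tallying each carbon:
C1: 1C, 2H, 1F → 0 − 2 + 1 = -1
C2: 2C, 1F, 1I → 0 + 1 + 1 = +2
C3: 3C, 1H → 0 − 1 = -1
C4: 2C, 2H → 0 − 2 = -2
Sum = -1 + 2 − 1 − 2 = -2.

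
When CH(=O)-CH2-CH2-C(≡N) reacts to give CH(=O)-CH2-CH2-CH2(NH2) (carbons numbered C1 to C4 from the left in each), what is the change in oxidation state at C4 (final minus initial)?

-4

Before: C4 has 1 bond to C, 3 bonds to N → oxidation state +3.
After: C4 has 1 bond to C, 2 bonds to H, 1 bond to N → oxidation state -1.
Δ = -1 − (+3) = -4, so this is a reduction at C4.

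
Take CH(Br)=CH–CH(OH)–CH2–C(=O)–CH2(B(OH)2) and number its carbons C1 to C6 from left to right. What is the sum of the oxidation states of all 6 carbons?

Count +1 for every bond to an atom more electronegative than carbon and −1 for every bond to one less electronegative; C–C bonds are 0. Tallying each carbon:
C1: 2C, 1H, 1Br → 0 − 1 + 1 = 0
C2: 3C, 1H → 0 − 1 = -1
C3: 2C, 1H, 1O → 0 − 1 + 1 = 0
C4: 2C, 2H → 0 − 2 = -2
C5: 2C, 2O → 0 + 2 = +2
C6: 1C, 2H, 1B → 0 − 2 − 1 = -3
Sum = 0 − 1 + 0 − 2 + 2 − 3 = -4.

-4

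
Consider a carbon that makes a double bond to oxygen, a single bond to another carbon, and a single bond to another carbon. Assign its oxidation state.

The carbon has one bond to C (0), one bond to C (0), a double bond to O (2×+1 = +2).
Oxidation state = 0 + 0 + 2 = +2.

+2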